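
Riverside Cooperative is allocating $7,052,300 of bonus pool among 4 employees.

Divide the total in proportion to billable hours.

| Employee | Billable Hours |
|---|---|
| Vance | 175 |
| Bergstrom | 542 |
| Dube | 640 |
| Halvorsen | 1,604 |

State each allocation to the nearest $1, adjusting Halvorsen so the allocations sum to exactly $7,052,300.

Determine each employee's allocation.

Billable hours total: 2,961.
Proportional shares: Vance 175/2,961 × $7,052,300 = 416,802.60; Bergstrom 542/2,961 × $7,052,300 = 1,290,897.20; Dube 640/2,961 × $7,052,300 = 1,524,306.65; Halvorsen 1,604/2,961 × $7,052,300 = 3,820,293.55.
Rounded to nearest $1: Vance $416,803; Bergstrom $1,290,897; Dube $1,524,307; Halvorsen $3,820,294. Sum = $7,052,301.
Difference $7,052,300 − $7,052,301 = −$1 applied to Halvorsen: Halvorsen becomes $3,820,293.

Vance: $416,803 | Bergstrom: $1,290,897 | Dube: $1,524,307 | Halvorsen: $3,820,293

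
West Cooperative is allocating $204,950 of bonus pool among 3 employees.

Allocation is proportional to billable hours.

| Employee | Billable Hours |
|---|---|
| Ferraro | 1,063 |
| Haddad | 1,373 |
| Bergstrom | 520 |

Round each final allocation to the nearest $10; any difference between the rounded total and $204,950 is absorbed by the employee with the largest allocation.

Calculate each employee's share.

Sum of billable hours: 2,956.
Proportional shares: Ferraro 1,063/2,956 × $204,950 = 73,701.57; Haddad 1,373/2,956 × $204,950 = 95,194.98; Bergstrom 520/2,956 × $204,950 = 36,053.45.
After rounding ($10): Ferraro $73,700; Haddad $95,190; Bergstrom $36,050. Sum = $204,940.
Difference $204,950 − $204,940 = +$10 applied to largest allocation (Haddad): Haddad becomes $95,200.

Ferraro: $73,700 · Haddad: $95,200 · Bergstrom: $36,050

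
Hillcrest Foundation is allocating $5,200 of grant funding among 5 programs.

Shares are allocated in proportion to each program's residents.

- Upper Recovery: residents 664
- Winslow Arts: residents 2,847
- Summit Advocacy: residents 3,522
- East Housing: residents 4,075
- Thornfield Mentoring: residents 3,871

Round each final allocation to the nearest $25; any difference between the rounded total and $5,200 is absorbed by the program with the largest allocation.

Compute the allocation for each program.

Upper Recovery: $225; Winslow Arts: $1,000; Summit Advocacy: $1,225; East Housing: $1,400; Thornfield Mentoring: $1,350

Total residents = 14,979.
Proportional shares: Upper Recovery 664/14,979 × $5,200 = 230.51; Winslow Arts 2,847/14,979 × $5,200 = 988.34; Summit Advocacy 3,522/14,979 × $5,200 = 1,222.67; East Housing 4,075/14,979 × $5,200 = 1,414.65; Thornfield Mentoring 3,871/14,979 × $5,200 = 1,343.83.
After rounding ($25): Upper Recovery $225; Winslow Arts $1,000; Summit Advocacy $1,225; East Housing $1,425; Thornfield Mentoring $1,350. Sum = $5,225.
Difference $5,200 − $5,225 = −$25 applied to largest allocation (East Housing): East Housing becomes $1,400.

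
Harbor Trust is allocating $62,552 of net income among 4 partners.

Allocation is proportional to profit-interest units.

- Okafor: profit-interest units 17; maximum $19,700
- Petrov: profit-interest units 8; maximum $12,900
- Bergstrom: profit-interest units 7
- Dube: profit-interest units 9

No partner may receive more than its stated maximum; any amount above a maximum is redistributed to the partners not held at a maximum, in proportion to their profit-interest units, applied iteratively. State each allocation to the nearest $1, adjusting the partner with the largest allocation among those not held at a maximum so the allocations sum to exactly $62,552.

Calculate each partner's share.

Profit-interest units total: 41.
Unconstrained shares: Okafor 25,936.20; Petrov 12,205.27; Bergstrom 10,679.61; Dube 13,730.93.
Held at cap: Okafor ($19,700); remaining pool $42,852 reallocated over remaining profit-interest units 24.
Held at cap: Petrov ($12,900); remaining pool $29,952 reallocated over remaining profit-interest units 16.
Shares after redistribution: Bergstrom 13,104.00 → $13,104; Dube 16,848.00 → $16,848.

Okafor: $19,700; Petrov: $12,900; Bergstrom: $13,104; Dube: $16,848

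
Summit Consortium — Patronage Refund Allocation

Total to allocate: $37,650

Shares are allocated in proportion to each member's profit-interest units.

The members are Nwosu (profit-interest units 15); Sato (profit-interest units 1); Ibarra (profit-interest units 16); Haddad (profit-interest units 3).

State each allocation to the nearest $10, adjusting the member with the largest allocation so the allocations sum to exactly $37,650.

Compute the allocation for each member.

Profit-interest units total: 35.
Raw shares: Nwosu 15/35 × $37,650 = 16,135.71; Sato 1/35 × $37,650 = 1,075.71; Ibarra 16/35 × $37,650 = 17,211.43; Haddad 3/35 × $37,650 = 3,227.14.
At nearest $10: Nwosu $16,140; Sato $1,080; Ibarra $17,210; Haddad $3,230. Sum = $37,660.
Difference $37,650 − $37,660 = −$10 applied to largest allocation (Ibarra): Ibarra becomes $17,200.

Nwosu: $16,140 · Sato: $1,080 · Ibarra: $17,200 · Haddad: $3,230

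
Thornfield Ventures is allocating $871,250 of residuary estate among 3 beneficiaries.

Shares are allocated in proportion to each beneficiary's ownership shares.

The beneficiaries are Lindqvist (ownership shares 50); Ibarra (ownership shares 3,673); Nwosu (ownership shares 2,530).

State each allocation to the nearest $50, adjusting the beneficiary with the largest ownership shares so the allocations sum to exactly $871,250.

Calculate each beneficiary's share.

Ownership shares total: 6,253.
Pro-rata amounts: Lindqvist 50/6,253 × $871,250 = 6,966.66; Ibarra 3,673/6,253 × $871,250 = 511,770.55; Nwosu 2,530/6,253 × $871,250 = 352,512.79.
At nearest $50: Lindqvist $6,950; Ibarra $511,750; Nwosu $352,500. Sum = $871,200.
Difference $871,250 − $871,200 = +$50 applied to largest ownership shares (Ibarra): Ibarra becomes $511,800.

Lindqvist: $6,950 | Ibarra: $511,800 | Nwosu: $352,500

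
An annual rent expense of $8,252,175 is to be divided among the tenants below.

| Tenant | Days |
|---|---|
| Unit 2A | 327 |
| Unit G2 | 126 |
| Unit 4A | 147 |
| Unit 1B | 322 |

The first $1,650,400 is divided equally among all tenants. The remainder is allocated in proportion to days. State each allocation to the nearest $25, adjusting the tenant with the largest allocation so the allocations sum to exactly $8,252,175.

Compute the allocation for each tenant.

First tranche $1,650,400 split equally: $412,600 each.
Remainder $6,601,775 by days (total 922): Unit 2A 2,341,410.44 → $2,341,400; Unit G2 902,194.85 → $902,200; Unit 4A 1,052,560.66 → $1,052,550; Unit 1B 2,305,609.06 → $2,305,600.
Rounding difference +$25 on remainder applied to Unit 2A.
Totals: Unit 2A $412,600 + $2,341,425 = $2,754,025; Unit G2 $412,600 + $902,200 = $1,314,800; Unit 4A $412,600 + $1,052,550 = $1,465,150; Unit 1B $412,600 + $2,305,600 = $2,718,200.

Unit 2A: $2,754,025 | Unit G2: $1,314,800 | Unit 4A: $1,465,150 | Unit 1B: $2,718,200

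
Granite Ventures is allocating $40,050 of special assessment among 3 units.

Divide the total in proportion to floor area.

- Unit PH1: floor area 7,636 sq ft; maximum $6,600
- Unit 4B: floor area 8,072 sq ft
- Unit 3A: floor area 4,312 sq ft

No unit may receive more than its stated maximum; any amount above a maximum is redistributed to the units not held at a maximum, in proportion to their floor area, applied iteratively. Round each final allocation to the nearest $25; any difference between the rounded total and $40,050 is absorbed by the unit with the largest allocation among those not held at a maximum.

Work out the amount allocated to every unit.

Combined floor area = 20,020.
Proportional shares (ignoring caps): Unit PH1 15,275.81; Unit 4B 16,148.03; Unit 3A 8,626.15.
Held at cap: Unit PH1 ($6,600); remaining pool $33,450 reallocated over remaining floor area 12,384.
Redistributed shares: Unit 4B 21,803.00 → $21,800; Unit 3A 11,647.00 → $11,650.

Unit PH1: $6,600 · Unit 4B: $21,800 · Unit 3A: $11,650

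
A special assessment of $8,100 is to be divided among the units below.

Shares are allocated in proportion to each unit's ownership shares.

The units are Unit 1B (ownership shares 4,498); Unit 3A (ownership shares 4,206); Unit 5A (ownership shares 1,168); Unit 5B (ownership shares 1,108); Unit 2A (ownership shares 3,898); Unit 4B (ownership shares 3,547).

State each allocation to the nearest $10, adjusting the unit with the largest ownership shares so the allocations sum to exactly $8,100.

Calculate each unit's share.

Combined ownership shares = 4,498 + 4,206 + 1,168 + 1,108 + 3,898 + 3,547 = 18,425.
Unrounded shares: Unit 1B 1,977.41; Unit 3A 1,849.04; Unit 5A 513.48; Unit 5B 487.10; Unit 2A 1,713.64; Unit 4B 1,559.33.
At nearest $10: Unit 1B $1,980; Unit 3A $1,850; Unit 5A $510; Unit 5B $490; Unit 2A $1,710; Unit 4B $1,560. Sum = $8,100.
Rounded total matches; no reconciliation needed.

Unit 1B: $1,980 | Unit 3A: $1,850 | Unit 5A: $510 | Unit 5B: $490 | Unit 2A: $1,710 | Unit 4B: $1,560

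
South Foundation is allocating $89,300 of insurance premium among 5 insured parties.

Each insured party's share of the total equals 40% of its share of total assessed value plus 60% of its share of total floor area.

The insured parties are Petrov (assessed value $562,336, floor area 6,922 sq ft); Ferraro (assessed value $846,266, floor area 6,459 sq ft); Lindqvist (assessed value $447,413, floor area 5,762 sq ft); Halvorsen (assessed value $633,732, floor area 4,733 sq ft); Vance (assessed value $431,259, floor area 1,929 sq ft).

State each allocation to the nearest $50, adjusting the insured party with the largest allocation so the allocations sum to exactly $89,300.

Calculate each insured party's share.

Petrov: $21,250 · Ferraro: $23,700 · Lindqvist: $17,450 · Halvorsen: $17,600 · Vance: $9,300

Assessed value total 2,921,006; floor area total 25,805.
Combined weights (40% assessed value + 60% floor area): Petrov 0.2380; Ferraro 0.2661; Lindqvist 0.1952; Halvorsen 0.1968; Vance 0.1039.
Pro-rata amounts: Petrov 21,249.06; Ferraro 23,759.79; Lindqvist 17,435.14; Halvorsen 17,577.02; Vance 9,278.98.
Rounded to nearest $50: Petrov $21,250; Ferraro $23,750; Lindqvist $17,450; Halvorsen $17,600; Vance $9,300. Sum = $89,350.
Difference $89,300 − $89,350 = −$50 applied to largest allocation (Ferraro): Ferraro becomes $23,700.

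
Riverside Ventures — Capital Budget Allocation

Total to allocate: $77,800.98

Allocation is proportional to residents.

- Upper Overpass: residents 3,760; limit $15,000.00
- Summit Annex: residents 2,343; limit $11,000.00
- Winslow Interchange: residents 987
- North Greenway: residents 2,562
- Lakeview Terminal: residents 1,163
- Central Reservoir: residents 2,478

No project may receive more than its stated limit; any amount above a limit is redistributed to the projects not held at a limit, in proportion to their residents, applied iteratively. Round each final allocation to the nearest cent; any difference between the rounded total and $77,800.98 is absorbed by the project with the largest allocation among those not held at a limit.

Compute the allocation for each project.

Upper Overpass: $15,000.00 | Summit Annex: $11,000.00 | Winslow Interchange: $7,110.93 | North Greenway: $18,458.15 | Lakeview Terminal: $8,378.93 | Central Reservoir: $17,852.97

Sum of residents: 13,293.
Unconstrained shares: Upper Overpass 22,006.4459; Summit Annex 13,713.0592; Winslow Interchange 5,776.6920; North Greenway 14,994.8176; Lakeview Terminal 6,806.7810; Central Reservoir 14,503.1843.
Cap binds for Upper Overpass ($15,000.00), Summit Annex ($11,000.00); remaining pool $51,800.98 reallocated over remaining residents 7,190.
Remaining shares: Winslow Interchange 7,110.9273 → $7,110.93; North Greenway 18,458.1517 → $18,458.15; Lakeview Terminal 8,378.9346 → $8,378.93; Central Reservoir 17,852.9664 → $17,852.97.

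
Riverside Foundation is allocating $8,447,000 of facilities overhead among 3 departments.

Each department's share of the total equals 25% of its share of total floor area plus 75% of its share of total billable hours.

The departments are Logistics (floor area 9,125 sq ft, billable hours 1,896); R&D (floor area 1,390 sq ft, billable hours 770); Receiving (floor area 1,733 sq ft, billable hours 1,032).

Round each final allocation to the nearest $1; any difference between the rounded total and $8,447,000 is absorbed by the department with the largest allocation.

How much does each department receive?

Totals — floor area 12,248, billable hours 3,698.
Blended shares (25% floor area + 75% billable hours): Logistics 0.5708; R&D 0.1845; Receiving 0.2447.
Raw shares: Logistics 4,821,438.45; R&D 1,558,788.04; Receiving 2,066,773.51.
After rounding ($1): Logistics $4,821,438; R&D $1,558,788; Receiving $2,066,774. Sum = $8,447,000.
Sum already equals the total — no adjustment.

Logistics: $4,821,438 · R&D: $1,558,788 · Receiving: $2,066,774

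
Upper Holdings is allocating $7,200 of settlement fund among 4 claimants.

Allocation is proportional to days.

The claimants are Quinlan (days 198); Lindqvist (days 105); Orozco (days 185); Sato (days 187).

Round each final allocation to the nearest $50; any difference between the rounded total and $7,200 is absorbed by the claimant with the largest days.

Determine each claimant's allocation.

Days total: 198 + 105 + 185 + 187 = 675.
Pro-rata amounts: Quinlan 2,112.00; Lindqvist 1,120.00; Orozco 1,973.33; Sato 1,994.67.
After rounding ($50): Quinlan $2,100; Lindqvist $1,100; Orozco $1,950; Sato $2,000. Sum = $7,150.
Difference $7,200 − $7,150 = +$50 applied to largest days (Quinlan): Quinlan becomes $2,150.

Quinlan: $2,150 · Lindqvist: $1,100 · Orozco: $1,950 · Sato: $2,000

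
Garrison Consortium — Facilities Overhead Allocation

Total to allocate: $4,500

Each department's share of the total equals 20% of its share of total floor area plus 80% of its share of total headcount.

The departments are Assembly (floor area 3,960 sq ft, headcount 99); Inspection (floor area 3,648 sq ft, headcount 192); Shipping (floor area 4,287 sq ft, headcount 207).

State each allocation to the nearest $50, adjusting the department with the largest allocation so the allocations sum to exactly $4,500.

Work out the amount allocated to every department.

Assembly: $1,000; Inspection: $1,650; Shipping: $1,850

Floor area total 11,895; headcount total 498.
Composite weights (20% floor area + 80% headcount): Assembly 0.2256; Inspection 0.3698; Shipping 0.4046.
Pro-rata amounts: Assembly 1,015.28; Inspection 1,663.97; Shipping 1,820.75.
Rounded to nearest $50: Assembly $1,000; Inspection $1,650; Shipping $1,800. Sum = $4,450.
Difference $4,500 − $4,450 = +$50 applied to largest allocation (Shipping): Shipping becomes $1,850.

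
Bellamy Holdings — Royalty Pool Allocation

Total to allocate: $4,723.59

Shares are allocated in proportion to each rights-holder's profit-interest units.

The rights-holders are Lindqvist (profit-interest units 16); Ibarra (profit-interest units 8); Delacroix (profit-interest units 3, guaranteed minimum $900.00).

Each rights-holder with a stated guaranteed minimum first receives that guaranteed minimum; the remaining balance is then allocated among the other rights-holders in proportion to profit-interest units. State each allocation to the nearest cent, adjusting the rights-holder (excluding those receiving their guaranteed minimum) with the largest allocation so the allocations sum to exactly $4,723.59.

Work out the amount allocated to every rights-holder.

Minimums first: Delacroix $900.00. Residual $3,823.59.
Residual split over remaining profit-interest units 24: Lindqvist 2,549.0600 → $2,549.06; Ibarra 1,274.5300 → $1,274.53.

Lindqvist: $2,549.06 | Ibarra: $1,274.53 | Delacroix: $900.00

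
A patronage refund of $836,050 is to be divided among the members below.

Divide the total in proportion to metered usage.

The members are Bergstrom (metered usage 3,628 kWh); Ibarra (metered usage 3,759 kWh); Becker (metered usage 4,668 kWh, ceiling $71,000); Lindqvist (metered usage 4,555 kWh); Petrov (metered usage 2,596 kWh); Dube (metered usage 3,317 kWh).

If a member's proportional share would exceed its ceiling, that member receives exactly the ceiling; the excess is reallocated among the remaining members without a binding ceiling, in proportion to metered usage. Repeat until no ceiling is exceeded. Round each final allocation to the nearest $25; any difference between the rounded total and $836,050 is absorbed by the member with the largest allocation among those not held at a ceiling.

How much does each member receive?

Bergstrom: $155,450; Ibarra: $161,075; Becker: $71,000; Lindqvist: $195,175; Petrov: $111,225; Dube: $142,125

Combined metered usage = 22,523.
Pro-rata shares before constraints: Bergstrom 134,670.75; Ibarra 139,533.45; Becker 173,275.38; Lindqvist 169,080.84; Petrov 96,363.09; Dube 123,126.49.
Cap binds for Becker ($71,000); balance $765,050 reallocated over remaining metered usage 17,855.
Remaining shares: Bergstrom 155,452.33 → $155,450; Ibarra 161,065.41 → $161,075; Lindqvist 195,172.37 → $195,175; Petrov 111,233.26 → $111,225; Dube 142,126.62 → $142,125.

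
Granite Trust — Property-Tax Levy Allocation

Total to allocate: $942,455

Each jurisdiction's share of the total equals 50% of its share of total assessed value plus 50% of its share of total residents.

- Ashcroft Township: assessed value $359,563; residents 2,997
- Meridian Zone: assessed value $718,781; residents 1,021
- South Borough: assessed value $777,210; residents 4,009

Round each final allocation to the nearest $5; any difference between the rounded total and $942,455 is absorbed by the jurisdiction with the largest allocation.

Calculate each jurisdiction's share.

Ashcroft Township: $267,255; Meridian Zone: $242,475; South Borough: $432,725

Totals — assessed value 1,855,554, residents 8,027.
Combined weights (50% assessed value + 50% residents): Ashcroft Township 0.2836; Meridian Zone 0.2573; South Borough 0.4591.
Raw shares: Ashcroft Township 267,252.68; Meridian Zone 242,476.26; South Borough 432,726.06.
After rounding ($5): Ashcroft Township $267,255; Meridian Zone $242,475; South Borough $432,725. Sum = $942,455.
Sum already equals the total — no adjustment.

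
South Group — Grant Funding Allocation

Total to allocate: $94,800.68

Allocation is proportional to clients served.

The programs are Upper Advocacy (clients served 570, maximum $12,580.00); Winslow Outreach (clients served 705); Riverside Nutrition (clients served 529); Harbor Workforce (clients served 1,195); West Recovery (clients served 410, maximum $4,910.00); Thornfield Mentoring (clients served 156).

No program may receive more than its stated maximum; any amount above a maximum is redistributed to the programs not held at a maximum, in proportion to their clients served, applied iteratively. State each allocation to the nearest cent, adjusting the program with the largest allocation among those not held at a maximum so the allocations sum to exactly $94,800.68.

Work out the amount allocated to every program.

Combined clients served = 3,565.
Proportional shares (ignoring caps): Upper Advocacy 15,157.4720; Winslow Outreach 18,747.3996; Riverside Nutrition 14,067.1977; Harbor Workforce 31,777.5070; West Recovery 10,902.7430; Thornfield Mentoring 4,148.3608.
Cap binds for Upper Advocacy ($12,580.00), West Recovery ($4,910.00); balance $77,310.68 reallocated over remaining clients served 2,585.
Remaining shares: Winslow Outreach 21,084.7309 → $21,084.73; Riverside Nutrition 15,821.02504 → $15,821.03; Harbor Workforce 35,739.3666 → $35,739.37; Thornfield Mentoring 4,665.5575 → $4,665.56.
Rounding difference −$0.01 applied to Harbor Workforce → $35,739.36.

Upper Advocacy: $12,580.00 | Winslow Outreach: $21,084.73 | Riverside Nutrition: $15,821.03 | Harbor Workforce: $35,739.36 | West Recovery: $4,910.00 | Thornfield Mentoring: $4,665.56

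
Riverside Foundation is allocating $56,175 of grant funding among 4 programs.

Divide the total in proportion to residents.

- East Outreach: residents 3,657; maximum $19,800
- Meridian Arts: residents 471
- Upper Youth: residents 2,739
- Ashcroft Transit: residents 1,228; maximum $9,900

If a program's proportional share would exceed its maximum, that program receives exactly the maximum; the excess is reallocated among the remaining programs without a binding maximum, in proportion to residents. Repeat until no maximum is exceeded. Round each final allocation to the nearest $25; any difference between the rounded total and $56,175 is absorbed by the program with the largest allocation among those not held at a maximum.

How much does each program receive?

Total residents = 8,095.
Proportional shares (ignoring caps): East Outreach 25,377.64; Meridian Arts 3,268.49; Upper Youth 19,007.21; Ashcroft Transit 8,521.67.
Capped: East Outreach ($19,800); residual $36,375 reallocated over remaining residents 4,438.
Capped: Ashcroft Transit ($9,900); residual $26,475 reallocated over remaining residents 3,210.
Remaining shares: Meridian Arts 3,884.65 → $3,875; Upper Youth 22,590.35 → $22,600.

East Outreach: $19,800 | Meridian Arts: $3,875 | Upper Youth: $22,600 | Ashcroft Transit: $9,900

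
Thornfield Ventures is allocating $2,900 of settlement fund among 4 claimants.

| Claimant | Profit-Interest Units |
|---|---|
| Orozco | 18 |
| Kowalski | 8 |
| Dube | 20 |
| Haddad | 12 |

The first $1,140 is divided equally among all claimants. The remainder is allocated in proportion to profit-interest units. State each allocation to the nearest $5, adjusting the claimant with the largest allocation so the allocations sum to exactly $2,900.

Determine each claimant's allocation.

Orozco: $830; Kowalski: $530; Dube: $890; Haddad: $650

Equal tier: $1,140 ÷ 4 = $285 apiece.
Remainder $1,760 by profit-interest units (total 58): Orozco 546.21 → $545; Kowalski 242.76 → $245; Dube 606.90 → $605; Haddad 364.14 → $365.
Totals: Orozco $285 + $545 = $830; Kowalski $285 + $245 = $530; Dube $285 + $605 = $890; Haddad $285 + $365 = $650.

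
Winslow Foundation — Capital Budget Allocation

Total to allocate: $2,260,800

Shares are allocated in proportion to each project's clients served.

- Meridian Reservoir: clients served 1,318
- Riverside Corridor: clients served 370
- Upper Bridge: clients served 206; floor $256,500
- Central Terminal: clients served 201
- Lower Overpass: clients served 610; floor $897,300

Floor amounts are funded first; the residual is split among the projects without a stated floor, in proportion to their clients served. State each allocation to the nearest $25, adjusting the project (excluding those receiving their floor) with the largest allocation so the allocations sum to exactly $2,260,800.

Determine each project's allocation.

Guaranteed amounts: Upper Bridge $256,500; Lower Overpass $897,300. Balance $1,107,000.
Balance split over remaining clients served 1,889: Meridian Reservoir 772,380.10 → $772,375; Riverside Corridor 216,829.01 → $216,825; Central Terminal 117,790.89 → $117,800.

Meridian Reservoir: $772,375; Riverside Corridor: $216,825; Upper Bridge: $256,500; Central Terminal: $117,800; Lower Overpass: $897,300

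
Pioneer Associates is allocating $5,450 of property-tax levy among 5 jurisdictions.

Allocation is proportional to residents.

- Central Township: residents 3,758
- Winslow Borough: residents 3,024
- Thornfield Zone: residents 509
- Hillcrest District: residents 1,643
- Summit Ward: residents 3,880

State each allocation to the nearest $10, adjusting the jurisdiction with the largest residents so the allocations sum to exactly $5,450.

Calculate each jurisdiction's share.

Total residents = 12,814.
Unrounded shares: Central Township 3,758/12,814 × $5,450 = 1,598.34; Winslow Borough 3,024/12,814 × $5,450 = 1,286.16; Thornfield Zone 509/12,814 × $5,450 = 216.49; Hillcrest District 1,643/12,814 × $5,450 = 698.79; Summit Ward 3,880/12,814 × $5,450 = 1,650.23.
Rounded to nearest $10: Central Township $1,600; Winslow Borough $1,290; Thornfield Zone $220; Hillcrest District $700; Summit Ward $1,650. Sum = $5,460.
Difference $5,450 − $5,460 = −$10 applied to largest residents (Summit Ward): Summit Ward becomes $1,640.

Central Township: $1,600 · Winslow Borough: $1,290 · Thornfield Zone: $220 · Hillcrest District: $700 · Summit Ward: $1,640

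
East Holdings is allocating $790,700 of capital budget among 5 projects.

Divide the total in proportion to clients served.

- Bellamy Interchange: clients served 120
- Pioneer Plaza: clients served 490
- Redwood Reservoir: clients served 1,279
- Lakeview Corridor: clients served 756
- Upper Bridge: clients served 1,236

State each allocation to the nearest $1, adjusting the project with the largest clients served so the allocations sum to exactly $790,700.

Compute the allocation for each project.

Clients served total: 3,881.
Unrounded shares: Bellamy Interchange 120/3,881 × $790,700 = 24,448.34; Pioneer Plaza 490/3,881 × $790,700 = 99,830.71; Redwood Reservoir 1,279/3,881 × $790,700 = 260,578.54; Lakeview Corridor 756/3,881 × $790,700 = 154,024.53; Upper Bridge 1,236/3,881 × $790,700 = 251,817.88.
After rounding ($1): Bellamy Interchange $24,448; Pioneer Plaza $99,831; Redwood Reservoir $260,579; Lakeview Corridor $154,025; Upper Bridge $251,818. Sum = $790,701.
Difference $790,700 − $790,701 = −$1 applied to largest clients served (Redwood Reservoir): Redwood Reservoir becomes $260,578.

Bellamy Interchange: $24,448 · Pioneer Plaza: $99,831 · Redwood Reservoir: $260,578 · Lakeview Corridor: $154,025 · Upper Bridge: $251,818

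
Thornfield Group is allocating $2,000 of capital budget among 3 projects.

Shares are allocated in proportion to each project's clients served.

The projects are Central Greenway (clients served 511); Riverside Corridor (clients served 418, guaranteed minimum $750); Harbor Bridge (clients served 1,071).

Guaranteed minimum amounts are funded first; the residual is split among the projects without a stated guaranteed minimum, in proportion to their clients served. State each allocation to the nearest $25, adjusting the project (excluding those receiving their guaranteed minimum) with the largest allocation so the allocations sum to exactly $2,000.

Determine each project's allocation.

Central Greenway: $400; Riverside Corridor: $750; Harbor Bridge: $850

Fund the minimums — Riverside Corridor $750. Remaining pool $1,250.
Remaining pool split over remaining clients served 1,582: Central Greenway 403.76 → $400; Harbor Bridge 846.24 → $850.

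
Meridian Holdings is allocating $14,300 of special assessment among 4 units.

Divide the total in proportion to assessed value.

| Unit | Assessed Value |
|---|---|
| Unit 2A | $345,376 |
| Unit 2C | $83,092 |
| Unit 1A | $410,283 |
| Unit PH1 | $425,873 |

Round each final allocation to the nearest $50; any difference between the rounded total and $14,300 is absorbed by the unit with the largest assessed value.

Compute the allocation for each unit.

Unit 2A: $3,900 · Unit 2C: $950 · Unit 1A: $4,650 · Unit PH1: $4,800

Combined assessed value = 345,376 + 83,092 + 410,283 + 425,873 = 1,264,624.
Unrounded shares: Unit 2A 3,905.41; Unit 2C 939.58; Unit 1A 4,639.36; Unit PH1 4,815.65.
After rounding ($50): Unit 2A $3,900; Unit 2C $950; Unit 1A $4,650; Unit PH1 $4,800. Sum = $14,300.
No rounding difference to absorb.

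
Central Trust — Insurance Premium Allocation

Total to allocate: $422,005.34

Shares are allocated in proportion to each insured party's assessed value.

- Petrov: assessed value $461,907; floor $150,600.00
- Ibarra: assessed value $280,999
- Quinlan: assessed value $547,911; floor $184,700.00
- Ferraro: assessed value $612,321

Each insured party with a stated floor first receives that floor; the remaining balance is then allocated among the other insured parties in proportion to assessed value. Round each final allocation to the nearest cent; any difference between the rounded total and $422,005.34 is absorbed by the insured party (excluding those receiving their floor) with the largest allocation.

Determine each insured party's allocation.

Minimums first: Petrov $150,600.00; Quinlan $184,700.00. Balance $86,705.34.
Balance split over remaining assessed value 893,320: Ibarra 27,273.6688 → $27,273.67; Ferraro 59,431.6712 → $59,431.67.

Petrov: $150,600.00 | Ibarra: $27,273.67 | Quinlan: $184,700.00 | Ferraro: $59,431.67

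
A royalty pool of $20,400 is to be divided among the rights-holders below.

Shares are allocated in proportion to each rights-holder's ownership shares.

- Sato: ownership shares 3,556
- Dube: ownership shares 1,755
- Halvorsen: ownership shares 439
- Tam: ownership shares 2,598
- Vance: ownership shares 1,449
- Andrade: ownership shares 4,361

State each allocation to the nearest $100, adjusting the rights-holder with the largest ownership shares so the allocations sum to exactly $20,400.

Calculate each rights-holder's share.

Sato: $5,100 · Dube: $2,500 · Halvorsen: $600 · Tam: $3,700 · Vance: $2,100 · Andrade: $6,400

Combined ownership shares = 14,158.
Pro-rata amounts: Sato 3,556/14,158 × $20,400 = 5,123.77; Dube 1,755/14,158 × $20,400 = 2,528.75; Halvorsen 439/14,158 × $20,400 = 632.55; Tam 2,598/14,158 × $20,400 = 3,743.41; Vance 1,449/14,158 × $20,400 = 2,087.84; Andrade 4,361/14,158 × $20,400 = 6,283.68.
At nearest $100: Sato $5,100; Dube $2,500; Halvorsen $600; Tam $3,700; Vance $2,100; Andrade $6,300. Sum = $20,300.
Difference $20,400 − $20,300 = +$100 applied to largest ownership shares (Andrade): Andrade becomes $6,400.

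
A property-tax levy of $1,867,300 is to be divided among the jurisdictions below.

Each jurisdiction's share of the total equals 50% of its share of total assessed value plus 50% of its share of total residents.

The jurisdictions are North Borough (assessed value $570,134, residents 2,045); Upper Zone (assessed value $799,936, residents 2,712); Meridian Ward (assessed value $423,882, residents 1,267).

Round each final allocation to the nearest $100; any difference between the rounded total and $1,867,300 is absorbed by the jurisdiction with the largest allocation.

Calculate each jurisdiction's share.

Totals — assessed value 1,793,952, residents 6,024.
Combined weights (50% assessed value + 50% residents): North Borough 0.3286; Upper Zone 0.4481; Meridian Ward 0.2233.
Pro-rata amounts: North Borough 613,673.56; Upper Zone 836,649.68; Meridian Ward 416,976.75.
Rounded to nearest $100: North Borough $613,700; Upper Zone $836,600; Meridian Ward $417,000. Sum = $1,867,300.
Sum already equals the total — no adjustment.

North Borough: $613,700; Upper Zone: $836,600; Meridian Ward: $417,000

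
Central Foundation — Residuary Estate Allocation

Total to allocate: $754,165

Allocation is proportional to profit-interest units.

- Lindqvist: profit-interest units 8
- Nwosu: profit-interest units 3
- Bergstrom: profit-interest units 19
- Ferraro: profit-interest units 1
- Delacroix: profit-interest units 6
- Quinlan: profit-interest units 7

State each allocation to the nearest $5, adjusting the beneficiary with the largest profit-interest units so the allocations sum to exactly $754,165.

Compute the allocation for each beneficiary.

Profit-interest units total: 8 + 3 + 19 + 1 + 6 + 7 = 44.
Raw shares: Lindqvist 137,120.91; Nwosu 51,420.34; Bergstrom 325,662.16; Ferraro 17,140.11; Delacroix 102,840.68; Quinlan 119,980.80.
After rounding ($5): Lindqvist $137,120; Nwosu $51,420; Bergstrom $325,660; Ferraro $17,140; Delacroix $102,840; Quinlan $119,980. Sum = $754,160.
Difference $754,165 − $754,160 = +$5 applied to largest profit-interest units (Bergstrom): Bergstrom becomes $325,665.

Lindqvist: $137,120 · Nwosu: $51,420 · Bergstrom: $325,665 · Ferraro: $17,140 · Delacroix: $102,840 · Quinlan: $119,980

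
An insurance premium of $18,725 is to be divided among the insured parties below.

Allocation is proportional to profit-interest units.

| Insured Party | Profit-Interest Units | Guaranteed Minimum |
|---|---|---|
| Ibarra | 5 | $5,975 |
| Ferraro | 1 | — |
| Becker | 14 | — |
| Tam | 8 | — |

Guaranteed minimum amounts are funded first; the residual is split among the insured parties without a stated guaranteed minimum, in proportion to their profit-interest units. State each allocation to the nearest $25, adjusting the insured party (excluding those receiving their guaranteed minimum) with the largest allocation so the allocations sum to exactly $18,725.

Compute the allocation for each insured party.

Guaranteed amounts: Ibarra $5,975. Remaining pool $12,750.
Remaining pool split over remaining profit-interest units 23: Ferraro 554.35 → $550; Becker 7,760.87 → $7,750; Tam 4,434.78 → $4,425.
Rounding difference +$25 applied to Becker → $7,775.

Ibarra: $5,975 | Ferraro: $550 | Becker: $7,775 | Tam: $4,425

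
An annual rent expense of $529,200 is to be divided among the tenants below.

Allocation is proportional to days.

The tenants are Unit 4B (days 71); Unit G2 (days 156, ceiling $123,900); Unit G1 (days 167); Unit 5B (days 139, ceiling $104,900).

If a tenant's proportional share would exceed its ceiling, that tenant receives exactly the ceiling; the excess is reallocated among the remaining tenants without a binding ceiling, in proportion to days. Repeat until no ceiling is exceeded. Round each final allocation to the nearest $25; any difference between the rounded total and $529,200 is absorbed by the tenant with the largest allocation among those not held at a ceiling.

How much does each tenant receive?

Unit 4B: $89,625 · Unit G2: $123,900 · Unit G1: $210,775 · Unit 5B: $104,900

Days total: 533.
Pro-rata shares before constraints: Unit 4B 70,493.81; Unit G2 154,887.80; Unit G1 165,809.38; Unit 5B 138,009.01.
Held at cap: Unit G2 ($123,900), Unit 5B ($104,900); remaining pool $300,400 reallocated over remaining days 238.
Remaining shares: Unit 4B 89,615.13 → $89,625; Unit G1 210,784.87 → $210,775.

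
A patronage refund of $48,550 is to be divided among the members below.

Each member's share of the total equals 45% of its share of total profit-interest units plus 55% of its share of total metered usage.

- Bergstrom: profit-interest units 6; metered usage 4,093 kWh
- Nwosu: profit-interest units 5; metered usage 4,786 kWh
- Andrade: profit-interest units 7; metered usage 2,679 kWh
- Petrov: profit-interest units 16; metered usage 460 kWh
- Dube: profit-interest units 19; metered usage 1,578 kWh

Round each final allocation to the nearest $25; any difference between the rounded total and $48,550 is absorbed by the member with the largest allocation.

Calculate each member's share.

Bergstrom: $10,500; Nwosu: $11,475; Andrade: $8,150; Petrov: $7,500; Dube: $10,925

Profit-interest units total 53; metered usage total 13,596.
Composite weights (45% profit-interest units + 55% metered usage): Bergstrom 0.2165; Nwosu 0.2361; Andrade 0.1678; Petrov 0.1545; Dube 0.2252.
Pro-rata amounts: Bergstrom 10,511.94; Nwosu 11,460.77; Andrade 8,147.07; Petrov 7,498.91; Dube 10,931.31.
Rounded to nearest $25: Bergstrom $10,500; Nwosu $11,450; Andrade $8,150; Petrov $7,500; Dube $10,925. Sum = $48,525.
Difference $48,550 − $48,525 = +$25 applied to largest allocation (Nwosu): Nwosu becomes $11,475.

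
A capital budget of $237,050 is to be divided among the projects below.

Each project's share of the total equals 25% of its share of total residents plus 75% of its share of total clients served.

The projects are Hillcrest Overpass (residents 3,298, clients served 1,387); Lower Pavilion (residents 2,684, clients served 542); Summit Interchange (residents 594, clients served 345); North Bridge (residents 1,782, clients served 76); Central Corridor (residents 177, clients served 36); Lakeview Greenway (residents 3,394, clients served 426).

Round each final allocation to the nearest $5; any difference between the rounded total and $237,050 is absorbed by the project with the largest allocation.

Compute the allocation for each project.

Hillcrest Overpass: $104,075 | Lower Pavilion: $47,600 | Summit Interchange: $24,765 | North Bridge: $13,660 | Central Corridor: $3,155 | Lakeview Greenway: $43,795

Residents total 11,929; clients served total 2,812.
Combined weights (25% residents + 75% clients served): Hillcrest Overpass 0.4390; Lower Pavilion 0.2008; Summit Interchange 0.1045; North Bridge 0.0576; Central Corridor 0.0133; Lakeview Greenway 0.1847.
Raw shares: Hillcrest Overpass 104,076.73; Lower Pavilion 47,601.66; Summit Interchange 24,763.43; North Bridge 13,657.93; Central Corridor 3,155.41; Lakeview Greenway 43,794.84.
After rounding ($5): Hillcrest Overpass $104,075; Lower Pavilion $47,600; Summit Interchange $24,765; North Bridge $13,660; Central Corridor $3,155; Lakeview Greenway $43,795. Sum = $237,050.
Rounded total matches; no reconciliation needed.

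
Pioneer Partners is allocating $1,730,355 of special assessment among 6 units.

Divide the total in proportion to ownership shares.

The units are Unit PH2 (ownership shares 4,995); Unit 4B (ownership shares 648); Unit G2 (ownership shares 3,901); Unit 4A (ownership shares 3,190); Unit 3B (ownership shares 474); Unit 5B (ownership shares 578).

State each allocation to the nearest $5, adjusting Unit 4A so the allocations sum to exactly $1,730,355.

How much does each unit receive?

Sum of ownership shares: 13,786.
Unrounded shares: Unit PH2 4,995/13,786 × $1,730,355 = 626,949.31; Unit 4B 648/13,786 × $1,730,355 = 81,333.96; Unit G2 3,901/13,786 × $1,730,355 = 489,635.49; Unit 4A 3,190/13,786 × $1,730,355 = 400,394.06; Unit 3B 474/13,786 × $1,730,355 = 59,494.29; Unit 5B 578/13,786 × $1,730,355 = 72,547.89.
Rounded to nearest $5: Unit PH2 $626,950; Unit 4B $81,335; Unit G2 $489,635; Unit 4A $400,395; Unit 3B $59,495; Unit 5B $72,550. Sum = $1,730,360.
Difference $1,730,355 − $1,730,360 = −$5 applied to Unit 4A: Unit 4A becomes $400,390.

Unit PH2: $626,950 | Unit 4B: $81,335 | Unit G2: $489,635 | Unit 4A: $400,390 | Unit 3B: $59,495 | Unit 5B: $72,550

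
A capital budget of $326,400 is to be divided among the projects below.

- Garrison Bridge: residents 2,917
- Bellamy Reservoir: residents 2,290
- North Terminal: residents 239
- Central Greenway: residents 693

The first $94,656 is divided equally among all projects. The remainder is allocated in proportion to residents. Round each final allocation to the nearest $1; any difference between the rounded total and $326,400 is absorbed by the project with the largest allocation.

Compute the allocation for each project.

Garrison Bridge: $133,780 · Bellamy Reservoir: $110,110 · North Terminal: $32,686 · Central Greenway: $49,824

First tranche $94,656 split equally: $23,664 each.
Remainder $231,744 by residents (total 6,139): Garrison Bridge 110,115.21 → $110,115; Bellamy Reservoir 86,446.29 → $86,446; North Terminal 9,022.12 → $9,022; Central Greenway 26,160.38 → $26,160.
Rounding difference +$1 on remainder applied to Garrison Bridge.
Totals: Garrison Bridge $23,664 + $110,116 = $133,780; Bellamy Reservoir $23,664 + $86,446 = $110,110; North Terminal $23,664 + $9,022 = $32,686; Central Greenway $23,664 + $26,160 = $49,824.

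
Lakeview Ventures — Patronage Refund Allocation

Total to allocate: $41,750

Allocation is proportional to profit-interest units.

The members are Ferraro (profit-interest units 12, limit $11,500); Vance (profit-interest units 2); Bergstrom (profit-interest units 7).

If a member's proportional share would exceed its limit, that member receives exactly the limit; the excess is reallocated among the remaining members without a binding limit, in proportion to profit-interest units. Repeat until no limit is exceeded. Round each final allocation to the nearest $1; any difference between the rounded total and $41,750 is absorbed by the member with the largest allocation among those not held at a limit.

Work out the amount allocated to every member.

Ferraro: $11,500 · Vance: $6,722 · Bergstrom: $23,528

Total profit-interest units = 21.
Proportional shares (ignoring caps): Ferraro 23,857.14; Vance 3,976.19; Bergstrom 13,916.67.
Capped: Ferraro ($11,500); balance $30,250 reallocated over remaining profit-interest units 9.
Remaining shares: Vance 6,722.22 → $6,722; Bergstrom 23,527.78 → $23,528.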